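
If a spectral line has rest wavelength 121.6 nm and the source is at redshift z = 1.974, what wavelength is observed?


lam_obs = lam_emit * (1 + z) = 121.6 * (1 + 1.974) = 361.6384

361.6384 nm


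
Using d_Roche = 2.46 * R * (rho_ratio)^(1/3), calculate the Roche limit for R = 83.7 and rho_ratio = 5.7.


d_Roche = 2.46 * 83.7 * 5.7^(1/3) = 367.806

367.806


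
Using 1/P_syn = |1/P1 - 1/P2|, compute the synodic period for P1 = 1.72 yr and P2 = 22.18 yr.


1/P_syn = |1/P1 - 1/P2| = |1/1.72 - 1/22.18| => P_syn = 1.8646

1.8646 years


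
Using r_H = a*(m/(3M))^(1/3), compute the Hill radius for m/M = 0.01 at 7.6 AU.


r_H = a * (m/3M)^(1/3) = 7.6 * (0.01/3)^(1/3) = 1.1353

1.1353 AU


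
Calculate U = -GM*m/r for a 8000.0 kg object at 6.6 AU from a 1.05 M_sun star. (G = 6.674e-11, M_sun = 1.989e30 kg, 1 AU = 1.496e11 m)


M = 1.05 * 1.989e30 kg = 2.08845e+30 kg; r = 6.6 AU * 1.496e11 m/AU = 9.8736e+11 m. U = -GM*m/r = -(6.674e-11 * 2.08845e+30 * 8000.0) / 9.8736e+11 = -1.129e+12

-1.129e+12 J


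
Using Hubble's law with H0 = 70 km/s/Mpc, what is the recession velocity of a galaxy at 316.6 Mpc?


v = H0 * d = 70 * 316.6 = 22162.0

22162.0 km/s


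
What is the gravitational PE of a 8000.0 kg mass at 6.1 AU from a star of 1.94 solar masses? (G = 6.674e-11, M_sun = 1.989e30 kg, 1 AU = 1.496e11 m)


M = 1.94 * 1.989e30 kg = 3.85866e+30 kg; r = 6.1 AU * 1.496e11 m/AU = 9.1256e+11 m. U = -GM*m/r = -(6.674e-11 * 3.85866e+30 * 8000.0) / 9.1256e+11 = -2.258e+12

-2.258e+12 J


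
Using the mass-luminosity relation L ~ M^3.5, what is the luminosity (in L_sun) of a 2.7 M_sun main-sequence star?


L/L_sun = (M/M_sun)^3.5 = 2.7^3.5 = 32.3425

32.3425 L_sun


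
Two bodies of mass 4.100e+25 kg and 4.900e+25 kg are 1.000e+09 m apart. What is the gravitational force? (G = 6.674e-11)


F = G*m1*m2/r^2 = 6.674e-11 * 4.100e+25 * 4.900e+25 / (1.000e+09)^2 = 6.674e-11 * 2.009e+51 / 1.000e+18 = 1.341e+23

1.341e+23 N


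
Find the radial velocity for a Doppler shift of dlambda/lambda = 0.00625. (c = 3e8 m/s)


v = (dlambda/lambda) * c = 0.00625 * 3e8 = 1.875e+06

1.875e+06 m/s


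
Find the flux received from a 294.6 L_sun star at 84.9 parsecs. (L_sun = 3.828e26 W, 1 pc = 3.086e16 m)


F = L / (4*pi*d^2) = 1.128e+29 / (4*pi*(2.620e+18)^2) = 1.307e-09

1.307e-09 W/m^2


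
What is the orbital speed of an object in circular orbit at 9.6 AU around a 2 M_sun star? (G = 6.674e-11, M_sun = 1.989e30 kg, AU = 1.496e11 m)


v = sqrt(GM/r) = sqrt(6.674e-11 * 3.978e+30 / 1.436e+12) = 13596.4045

13596.4045 m/s


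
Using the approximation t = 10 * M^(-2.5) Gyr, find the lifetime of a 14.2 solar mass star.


t = 10 * M^(-2.5) = 10 * 14.2^(-2.5) = 0.0132

0.0132 Gyr


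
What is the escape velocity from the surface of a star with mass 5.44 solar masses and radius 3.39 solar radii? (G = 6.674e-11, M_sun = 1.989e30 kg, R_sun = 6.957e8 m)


M = 5.44 * 1.989e30 kg = 1.082016e+31 kg; R = 3.39 * 6.957e8 m = 2.358423e+09 m. v_esc = sqrt(2GM/R) = sqrt(2 * 6.674e-11 * 1.082016e+31 / 2.358423e+09) = 782553.5927

782553.5927 m/s


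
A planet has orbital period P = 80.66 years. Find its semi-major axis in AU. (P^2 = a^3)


a = P^(2/3) = 80.66^(2/3) = 18.6683

18.6683 AU


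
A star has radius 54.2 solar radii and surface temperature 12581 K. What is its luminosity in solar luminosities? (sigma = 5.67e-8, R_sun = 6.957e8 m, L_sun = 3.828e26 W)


R = 54.2 * 6.957e8 m = 3.770694e+10 m. L = 4*pi*R^2*sigma*T^4 = 4*pi*(3.770694e+10)^2 * 5.67e-8 * 12581^4 = 2.538026499e+31 W. L/L_sun = 2.538026499e+31 / 3.828e26 = 66301.6327

66301.6327 L_sun


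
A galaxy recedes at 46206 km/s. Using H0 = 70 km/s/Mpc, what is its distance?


d = v / H0 = 46206 / 70 = 660.0857

660.0857 Mpc


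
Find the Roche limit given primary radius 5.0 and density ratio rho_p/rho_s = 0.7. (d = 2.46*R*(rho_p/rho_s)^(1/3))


d_Roche = 2.46 * 5.0 * 0.7^(1/3) = 10.9212

10.9212


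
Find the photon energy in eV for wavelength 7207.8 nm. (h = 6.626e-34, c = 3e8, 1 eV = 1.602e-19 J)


E = hc/lambda = 6.626e-34 * 3e8 / 7.208e-06 = 2.758e-20 J = 0.1722 eV

0.1722 eV


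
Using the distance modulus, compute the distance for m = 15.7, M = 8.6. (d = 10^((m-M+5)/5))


d = 10^((m - M + 5)/5) = 10^((15.7 - 8.6 + 5)/5) = 263.0268

263.0268 pc


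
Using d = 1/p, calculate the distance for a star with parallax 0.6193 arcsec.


d = 1/p = 1/0.6193 = 1.6147

1.6147 pc


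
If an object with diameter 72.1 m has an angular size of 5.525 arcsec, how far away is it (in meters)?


D = size / theta_rad, theta_rad = 5.525 * pi/(180*3600) = 2.679e-05, D = 2.692e+06

2.692e+06 m


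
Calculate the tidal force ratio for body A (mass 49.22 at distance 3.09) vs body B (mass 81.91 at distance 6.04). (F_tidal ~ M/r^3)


Ratio = (M1/r1^3) / (M2/r2^3) = (49.22/3.09^3) / (81.91/6.04^3) = 4.4879

4.4879


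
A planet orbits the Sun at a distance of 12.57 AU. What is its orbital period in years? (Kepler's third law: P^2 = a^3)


P = a^(3/2) = 12.57^1.5 = 44.5659

44.5659 years


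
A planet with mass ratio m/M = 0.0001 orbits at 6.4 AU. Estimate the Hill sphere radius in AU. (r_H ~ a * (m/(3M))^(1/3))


r_H = a * (m/3M)^(1/3) = 6.4 * (0.0001/3)^(1/3) = 0.206

0.206 AU


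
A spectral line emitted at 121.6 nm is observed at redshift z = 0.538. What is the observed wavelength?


lam_obs = lam_emit * (1 + z) = 121.6 * (1 + 0.538) = 187.0208

187.0208 nm


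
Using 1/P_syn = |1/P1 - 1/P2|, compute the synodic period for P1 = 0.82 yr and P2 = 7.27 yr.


1/P_syn = |1/P1 - 1/P2| = |1/0.82 - 1/7.27| => P_syn = 0.9242

0.9242 years


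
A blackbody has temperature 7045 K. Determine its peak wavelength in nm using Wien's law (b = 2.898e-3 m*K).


lam_max = b / T = 2.898e-3 / 7045 = 4.114e-07 m = 411.3556 nm

411.3556 nm


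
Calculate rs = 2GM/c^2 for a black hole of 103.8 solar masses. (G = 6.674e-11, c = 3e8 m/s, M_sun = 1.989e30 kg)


M = 103.8 * 1.989e30 kg = 2.064582e+32 kg. rs = 2GM/c^2 = 2 * 6.674e-11 * 2.064582e+32 / (3e8)^2 = 306200.4504

306200.4504 m


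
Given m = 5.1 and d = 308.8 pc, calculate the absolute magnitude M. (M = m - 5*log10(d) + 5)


M = m - 5*log10(d) + 5 = 5.1 - 5*log10(308.8) + 5 = -2.3484

-2.3484


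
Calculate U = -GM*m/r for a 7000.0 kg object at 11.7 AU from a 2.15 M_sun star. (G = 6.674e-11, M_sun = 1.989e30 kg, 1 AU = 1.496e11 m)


M = 2.15 * 1.989e30 kg = 4.27635e+30 kg; r = 11.7 AU * 1.496e11 m/AU = 1.75032e+12 m. U = -GM*m/r = -(6.674e-11 * 4.27635e+30 * 7000.0) / 1.75032e+12 = -1.141e+12

-1.141e+12 J


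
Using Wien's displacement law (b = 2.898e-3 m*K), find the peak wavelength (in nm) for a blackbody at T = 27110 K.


lam_max = b / T = 2.898e-3 / 27110 = 1.069e-07 m = 106.8978 nm

106.8978 nm


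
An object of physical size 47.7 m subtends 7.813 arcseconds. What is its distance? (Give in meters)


D = size / theta_rad, theta_rad = 7.813 * pi/(180*3600) = 3.788e-05, D = 1.259e+06

1.259e+06 m


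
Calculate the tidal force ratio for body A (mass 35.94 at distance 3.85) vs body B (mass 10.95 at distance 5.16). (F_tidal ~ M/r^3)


Ratio = (M1/r1^3) / (M2/r2^3) = (35.94/3.85^3) / (10.95/5.16^3) = 7.9019

7.9019


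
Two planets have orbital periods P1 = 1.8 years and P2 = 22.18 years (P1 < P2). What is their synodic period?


1/P_syn = |1/P1 - 1/P2| = |1/1.8 - 1/22.18| => P_syn = 1.959

1.959 years


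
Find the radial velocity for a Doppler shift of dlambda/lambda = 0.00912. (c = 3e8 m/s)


v = (dlambda/lambda) * c = 0.00912 * 3e8 = 2.736e+06

2.736e+06 m/s


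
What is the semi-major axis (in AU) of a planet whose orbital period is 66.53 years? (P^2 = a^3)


a = P^(2/3) = 66.53^(2/3) = 16.4189

16.4189 AU


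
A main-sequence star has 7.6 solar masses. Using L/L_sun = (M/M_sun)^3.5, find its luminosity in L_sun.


L/L_sun = (M/M_sun)^3.5 = 7.6^3.5 = 1210.1733

1210.1733 L_sun


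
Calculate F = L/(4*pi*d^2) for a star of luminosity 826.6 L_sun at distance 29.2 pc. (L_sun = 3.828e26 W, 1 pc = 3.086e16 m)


F = L / (4*pi*d^2) = 3.164e+29 / (4*pi*(9.011e+17)^2) = 3.101e-08

3.101e-08 W/m^2


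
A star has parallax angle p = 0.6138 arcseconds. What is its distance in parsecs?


d = 1/p = 1/0.6138 = 1.6292

1.6292 pc


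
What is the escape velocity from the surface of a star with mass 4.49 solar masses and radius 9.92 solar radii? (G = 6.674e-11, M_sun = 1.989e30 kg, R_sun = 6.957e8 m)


M = 4.49 * 1.989e30 kg = 8.93061e+30 kg; R = 9.92 * 6.957e8 m = 6.901344e+09 m. v_esc = sqrt(2GM/R) = sqrt(2 * 6.674e-11 * 8.93061e+30 / 6.901344e+09) = 415606.0139

415606.0139 m/s


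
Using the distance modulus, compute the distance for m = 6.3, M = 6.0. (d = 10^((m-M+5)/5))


d = 10^((m - M + 5)/5) = 10^((6.3 - 6.0 + 5)/5) = 11.4815

11.4815 pc


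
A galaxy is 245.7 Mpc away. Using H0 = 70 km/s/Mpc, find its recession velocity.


v = H0 * d = 70 * 245.7 = 17199.0

17199.0 km/s


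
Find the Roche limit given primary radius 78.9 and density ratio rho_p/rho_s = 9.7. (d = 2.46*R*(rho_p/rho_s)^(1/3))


d_Roche = 2.46 * 78.9 * 9.7^(1/3) = 413.9387

413.9387


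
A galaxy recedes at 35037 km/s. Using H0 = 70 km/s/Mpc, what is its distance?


d = v / H0 = 35037 / 70 = 500.5286

500.5286 Mpc


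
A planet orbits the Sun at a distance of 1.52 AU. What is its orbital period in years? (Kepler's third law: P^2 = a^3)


P = a^(3/2) = 1.52^1.5 = 1.874

1.874 years


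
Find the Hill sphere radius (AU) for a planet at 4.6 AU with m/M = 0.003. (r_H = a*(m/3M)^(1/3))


r_H = a * (m/3M)^(1/3) = 4.6 * (0.003/3)^(1/3) = 0.46

0.46 AU


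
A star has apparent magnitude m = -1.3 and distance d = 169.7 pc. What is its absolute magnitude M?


M = m - 5*log10(d) + 5 = -1.3 - 5*log10(169.7) + 5 = -7.4484

-7.4484


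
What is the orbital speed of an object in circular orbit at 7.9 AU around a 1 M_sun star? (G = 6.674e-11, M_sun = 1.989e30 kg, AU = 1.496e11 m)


v = sqrt(GM/r) = sqrt(6.674e-11 * 1.989e+30 / 1.182e+12) = 10598.1766

10598.1766 m/s


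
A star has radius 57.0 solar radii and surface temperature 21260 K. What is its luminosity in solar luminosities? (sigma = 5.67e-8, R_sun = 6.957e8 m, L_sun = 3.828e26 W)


R = 57.0 * 6.957e8 m = 3.96549e+10 m. L = 4*pi*R^2*sigma*T^4 = 4*pi*(3.96549e+10)^2 * 5.67e-8 * 21260^4 = 2.288967792e+32 W. L/L_sun = 2.288967792e+32 / 3.828e26 = 597953.9686

597953.9686 L_sun


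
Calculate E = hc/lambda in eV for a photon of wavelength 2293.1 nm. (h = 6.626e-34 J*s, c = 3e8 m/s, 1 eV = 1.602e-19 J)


E = hc/lambda = 6.626e-34 * 3e8 / 2.293e-06 = 8.669e-20 J = 0.5411 eV

0.5411 eV


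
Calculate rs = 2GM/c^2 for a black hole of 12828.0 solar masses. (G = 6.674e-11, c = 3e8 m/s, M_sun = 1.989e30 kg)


M = 12828.0 * 1.989e30 kg = 2.5514892e+34 kg. rs = 2GM/c^2 = 2 * 6.674e-11 * 2.5514892e+34 / (3e8)^2 = 3.784e+07

3.784e+07 m


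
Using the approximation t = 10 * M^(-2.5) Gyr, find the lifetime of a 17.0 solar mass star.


t = 10 * M^(-2.5) = 10 * 17.0^(-2.5) = 0.0084

0.0084 Gyr


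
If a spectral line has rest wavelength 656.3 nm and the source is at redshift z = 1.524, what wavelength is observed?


lam_obs = lam_emit * (1 + z) = 656.3 * (1 + 1.524) = 1656.5012

1656.5012 nm


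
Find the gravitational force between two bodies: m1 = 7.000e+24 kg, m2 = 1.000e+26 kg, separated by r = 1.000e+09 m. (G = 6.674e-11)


F = G*m1*m2/r^2 = 6.674e-11 * 7.000e+24 * 1.000e+26 / (1.000e+09)^2 = 6.674e-11 * 7.000e+50 / 1.000e+18 = 4.672e+22

4.672e+22 N


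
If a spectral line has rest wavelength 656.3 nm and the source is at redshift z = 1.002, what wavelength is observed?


lam_obs = lam_emit * (1 + z) = 656.3 * (1 + 1.002) = 1313.9126

1313.9126 nm


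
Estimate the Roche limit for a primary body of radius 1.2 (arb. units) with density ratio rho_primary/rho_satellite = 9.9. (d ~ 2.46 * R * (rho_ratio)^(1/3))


d_Roche = 2.46 * 1.2 * 9.9^(1/3) = 6.3386

6.3386


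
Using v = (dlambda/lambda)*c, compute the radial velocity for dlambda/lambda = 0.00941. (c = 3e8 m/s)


v = (dlambda/lambda) * c = 0.00941 * 3e8 = 2.823e+06

2.823e+06 m/s


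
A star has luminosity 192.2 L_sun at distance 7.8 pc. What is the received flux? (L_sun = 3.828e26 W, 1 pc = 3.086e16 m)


F = L / (4*pi*d^2) = 7.357e+28 / (4*pi*(2.407e+17)^2) = 1.010e-07

1.010e-07 W/m^2


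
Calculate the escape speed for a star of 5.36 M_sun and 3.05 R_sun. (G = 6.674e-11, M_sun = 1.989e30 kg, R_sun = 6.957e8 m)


M = 5.36 * 1.989e30 kg = 1.066104e+31 kg; R = 3.05 * 6.957e8 m = 2.121885e+09 m. v_esc = sqrt(2GM/R) = sqrt(2 * 6.674e-11 * 1.066104e+31 / 2.121885e+09) = 818930.3452

818930.3452 m/s


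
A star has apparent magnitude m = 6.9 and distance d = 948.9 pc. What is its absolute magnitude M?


M = m - 5*log10(d) + 5 = 6.9 - 5*log10(948.9) + 5 = -2.9861

-2.9861


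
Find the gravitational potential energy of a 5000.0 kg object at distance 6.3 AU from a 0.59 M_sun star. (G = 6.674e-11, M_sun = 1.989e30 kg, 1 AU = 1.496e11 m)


M = 0.59 * 1.989e30 kg = 1.17351e+30 kg; r = 6.3 AU * 1.496e11 m/AU = 9.4248e+11 m. U = -GM*m/r = -(6.674e-11 * 1.17351e+30 * 5000.0) / 9.4248e+11 = -4.155e+11

-4.155e+11 J


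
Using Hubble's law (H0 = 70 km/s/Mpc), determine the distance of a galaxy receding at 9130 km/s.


d = v / H0 = 9130 / 70 = 130.4286

130.4286 Mpc


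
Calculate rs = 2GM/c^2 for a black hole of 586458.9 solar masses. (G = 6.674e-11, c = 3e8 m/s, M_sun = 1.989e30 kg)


M = 586458.9 * 1.989e30 kg = 1.166466752e+36 kg. rs = 2GM/c^2 = 2 * 6.674e-11 * 1.166466752e+36 / (3e8)^2 = 1.730e+09

1.730e+09 m


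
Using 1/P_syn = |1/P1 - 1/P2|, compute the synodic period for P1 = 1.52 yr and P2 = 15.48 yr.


1/P_syn = |1/P1 - 1/P2| = |1/1.52 - 1/15.48| => P_syn = 1.6855

1.6855 years


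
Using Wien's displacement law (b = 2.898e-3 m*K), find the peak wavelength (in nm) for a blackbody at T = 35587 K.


lam_max = b / T = 2.898e-3 / 35587 = 8.143e-08 m = 81.4342 nm

81.4342 nm


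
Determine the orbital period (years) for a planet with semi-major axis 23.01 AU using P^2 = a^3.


P = a^(3/2) = 23.01^1.5 = 110.3761

110.3761 years


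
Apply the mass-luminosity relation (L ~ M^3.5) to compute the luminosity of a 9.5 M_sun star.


L/L_sun = (M/M_sun)^3.5 = 9.5^3.5 = 2642.6072

2642.6072 L_sun


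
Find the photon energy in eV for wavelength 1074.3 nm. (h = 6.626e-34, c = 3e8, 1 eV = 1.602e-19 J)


E = hc/lambda = 6.626e-34 * 3e8 / 1.074e-06 = 1.850e-19 J = 1.155 eV

1.155 eV


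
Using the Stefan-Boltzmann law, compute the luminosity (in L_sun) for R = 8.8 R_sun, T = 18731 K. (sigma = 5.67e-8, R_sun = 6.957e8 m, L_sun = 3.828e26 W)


R = 8.8 * 6.957e8 m = 6.12216e+09 m. L = 4*pi*R^2*sigma*T^4 = 4*pi*(6.12216e+09)^2 * 5.67e-8 * 18731^4 = 3.287351393e+30 W. L/L_sun = 3.287351393e+30 / 3.828e26 = 8587.6473

8587.6473 L_sun


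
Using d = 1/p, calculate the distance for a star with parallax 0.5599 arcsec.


d = 1/p = 1/0.5599 = 1.786

1.786 pc


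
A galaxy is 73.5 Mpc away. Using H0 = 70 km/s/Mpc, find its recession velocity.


v = H0 * d = 70 * 73.5 = 5145.0

5145.0 km/s


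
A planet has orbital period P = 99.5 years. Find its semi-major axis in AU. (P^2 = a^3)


a = P^(2/3) = 99.5^(2/3) = 21.4725

21.4725 AU


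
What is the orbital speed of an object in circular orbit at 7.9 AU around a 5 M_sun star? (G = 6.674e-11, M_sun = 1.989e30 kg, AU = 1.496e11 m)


v = sqrt(GM/r) = sqrt(6.674e-11 * 9.945e+30 / 1.182e+12) = 23698.2432

23698.2432 m/s


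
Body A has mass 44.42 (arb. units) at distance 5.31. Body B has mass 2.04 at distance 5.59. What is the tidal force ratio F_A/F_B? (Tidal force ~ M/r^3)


Ratio = (M1/r1^3) / (M2/r2^3) = (44.42/5.31^3) / (2.04/5.59^3) = 25.4039

25.4039


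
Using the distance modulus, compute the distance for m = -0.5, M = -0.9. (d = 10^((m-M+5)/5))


d = 10^((m - M + 5)/5) = 10^((-0.5 - -0.9 + 5)/5) = 12.0226

12.0226 pc


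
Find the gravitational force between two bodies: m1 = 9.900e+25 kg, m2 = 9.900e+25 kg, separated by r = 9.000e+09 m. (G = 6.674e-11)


F = G*m1*m2/r^2 = 6.674e-11 * 9.900e+25 * 9.900e+25 / (9.000e+09)^2 = 6.674e-11 * 9.801e+51 / 8.100e+19 = 8.076e+21

8.076e+21 N


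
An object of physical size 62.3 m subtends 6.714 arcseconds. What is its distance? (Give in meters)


D = size / theta_rad, theta_rad = 6.714 * pi/(180*3600) = 3.255e-05, D = 1.914e+06

1.914e+06 m


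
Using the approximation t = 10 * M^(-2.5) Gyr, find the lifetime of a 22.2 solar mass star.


t = 10 * M^(-2.5) = 10 * 22.2^(-2.5) = 0.0043

0.0043 Gyr


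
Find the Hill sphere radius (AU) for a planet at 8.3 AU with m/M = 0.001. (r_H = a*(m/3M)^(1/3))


r_H = a * (m/3M)^(1/3) = 8.3 * (0.001/3)^(1/3) = 0.5755

0.5755 AU


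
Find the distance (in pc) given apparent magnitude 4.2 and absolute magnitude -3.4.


d = 10^((m - M + 5)/5) = 10^((4.2 - -3.4 + 5)/5) = 331.1311

331.1311 pc


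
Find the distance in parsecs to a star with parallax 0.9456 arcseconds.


d = 1/p = 1/0.9456 = 1.0575

1.0575 pc


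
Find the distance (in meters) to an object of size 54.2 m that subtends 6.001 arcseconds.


D = size / theta_rad, theta_rad = 6.001 * pi/(180*3600) = 2.909e-05, D = 1.863e+06

1.863e+06 m


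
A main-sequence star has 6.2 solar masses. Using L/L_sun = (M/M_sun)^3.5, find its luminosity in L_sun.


L/L_sun = (M/M_sun)^3.5 = 6.2^3.5 = 593.4319

593.4319 L_sun


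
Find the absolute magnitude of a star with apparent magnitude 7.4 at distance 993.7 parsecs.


M = m - 5*log10(d) + 5 = 7.4 - 5*log10(993.7) + 5 = -2.5863

-2.5863


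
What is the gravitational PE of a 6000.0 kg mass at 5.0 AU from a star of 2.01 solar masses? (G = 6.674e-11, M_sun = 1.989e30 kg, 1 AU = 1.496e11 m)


M = 2.01 * 1.989e30 kg = 3.99789e+30 kg; r = 5.0 AU * 1.496e11 m/AU = 7.48e+11 m. U = -GM*m/r = -(6.674e-11 * 3.99789e+30 * 6000.0) / 7.48e+11 = -2.140e+12

-2.140e+12 J


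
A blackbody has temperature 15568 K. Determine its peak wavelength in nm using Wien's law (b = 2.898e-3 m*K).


lam_max = b / T = 2.898e-3 / 15568 = 1.862e-07 m = 186.1511 nm

186.1511 nm


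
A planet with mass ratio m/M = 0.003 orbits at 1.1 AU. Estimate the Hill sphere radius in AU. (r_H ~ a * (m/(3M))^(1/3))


r_H = a * (m/3M)^(1/3) = 1.1 * (0.003/3)^(1/3) = 0.11

0.11 AU


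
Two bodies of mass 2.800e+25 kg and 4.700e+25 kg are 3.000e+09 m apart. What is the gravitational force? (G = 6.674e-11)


F = G*m1*m2/r^2 = 6.674e-11 * 2.800e+25 * 4.700e+25 / (3.000e+09)^2 = 6.674e-11 * 1.316e+51 / 9.000e+18 = 9.759e+21

9.759e+21 N


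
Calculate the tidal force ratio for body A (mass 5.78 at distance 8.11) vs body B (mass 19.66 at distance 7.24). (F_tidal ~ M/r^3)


Ratio = (M1/r1^3) / (M2/r2^3) = (5.78/8.11^3) / (19.66/7.24^3) = 0.2092

0.2092


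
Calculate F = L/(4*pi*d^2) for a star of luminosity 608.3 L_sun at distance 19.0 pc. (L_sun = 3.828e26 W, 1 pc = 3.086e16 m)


F = L / (4*pi*d^2) = 2.329e+29 / (4*pi*(5.863e+17)^2) = 5.390e-08

5.390e-08 W/m^2


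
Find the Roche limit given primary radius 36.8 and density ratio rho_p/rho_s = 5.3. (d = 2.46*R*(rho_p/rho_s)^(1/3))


d_Roche = 2.46 * 36.8 * 5.3^(1/3) = 157.8368

157.8368


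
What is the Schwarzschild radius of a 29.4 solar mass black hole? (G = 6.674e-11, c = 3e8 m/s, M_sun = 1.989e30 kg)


M = 29.4 * 1.989e30 kg = 5.84766e+31 kg. rs = 2GM/c^2 = 2 * 6.674e-11 * 5.84766e+31 / (3e8)^2 = 86727.2952

86727.2952 m


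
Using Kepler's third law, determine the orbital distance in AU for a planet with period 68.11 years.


a = P^(2/3) = 68.11^(2/3) = 16.6779

16.6779 AU


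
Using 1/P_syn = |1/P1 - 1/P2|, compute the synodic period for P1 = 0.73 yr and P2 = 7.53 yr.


1/P_syn = |1/P1 - 1/P2| = |1/0.73 - 1/7.53| => P_syn = 0.8084

0.8084 years


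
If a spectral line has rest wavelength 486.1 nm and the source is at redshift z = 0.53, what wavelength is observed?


lam_obs = lam_emit * (1 + z) = 486.1 * (1 + 0.53) = 743.733

743.733 nm


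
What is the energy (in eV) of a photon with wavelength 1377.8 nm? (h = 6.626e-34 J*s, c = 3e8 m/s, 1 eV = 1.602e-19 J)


E = hc/lambda = 6.626e-34 * 3e8 / 1.378e-06 = 1.443e-19 J = 0.9006 eV

0.9006 eV


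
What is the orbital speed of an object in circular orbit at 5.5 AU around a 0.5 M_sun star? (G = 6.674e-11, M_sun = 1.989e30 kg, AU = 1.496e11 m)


v = sqrt(GM/r) = sqrt(6.674e-11 * 9.945e+29 / 8.228e+11) = 8981.4892

8981.4892 m/s


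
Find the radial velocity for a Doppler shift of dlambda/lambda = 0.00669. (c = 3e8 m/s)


v = (dlambda/lambda) * c = 0.00669 * 3e8 = 2.007e+06

2.007e+06 m/s


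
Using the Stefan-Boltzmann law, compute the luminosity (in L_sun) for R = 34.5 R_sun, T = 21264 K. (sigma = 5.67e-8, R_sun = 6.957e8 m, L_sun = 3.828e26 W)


R = 34.5 * 6.957e8 m = 2.400165e+10 m. L = 4*pi*R^2*sigma*T^4 = 4*pi*(2.400165e+10)^2 * 5.67e-8 * 21264^4 = 8.391797088e+31 W. L/L_sun = 8.391797088e+31 / 3.828e26 = 219221.4495

219221.4495 L_sun


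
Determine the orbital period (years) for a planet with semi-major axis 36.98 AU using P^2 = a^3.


P = a^(3/2) = 36.98^1.5 = 224.8798

224.8798 years


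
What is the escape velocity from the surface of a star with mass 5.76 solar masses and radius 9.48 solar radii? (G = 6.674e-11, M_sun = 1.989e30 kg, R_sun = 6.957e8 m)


M = 5.76 * 1.989e30 kg = 1.145664e+31 kg; R = 9.48 * 6.957e8 m = 6.595236e+09 m. v_esc = sqrt(2GM/R) = sqrt(2 * 6.674e-11 * 1.145664e+31 / 6.595236e+09) = 481528.018

481528.018 m/s


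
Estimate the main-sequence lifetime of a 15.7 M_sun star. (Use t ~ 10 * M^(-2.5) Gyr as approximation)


t = 10 * M^(-2.5) = 10 * 15.7^(-2.5) = 0.0102

0.0102 Gyr


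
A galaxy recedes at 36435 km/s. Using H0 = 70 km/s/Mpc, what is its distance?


d = v / H0 = 36435 / 70 = 520.5

520.5 Mpc


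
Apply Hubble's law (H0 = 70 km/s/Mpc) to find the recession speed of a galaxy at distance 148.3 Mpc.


v = H0 * d = 70 * 148.3 = 10381.0

10381.0 km/s


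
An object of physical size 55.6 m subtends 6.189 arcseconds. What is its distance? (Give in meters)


D = size / theta_rad, theta_rad = 6.189 * pi/(180*3600) = 3.001e-05, D = 1.853e+06

1.853e+06 m


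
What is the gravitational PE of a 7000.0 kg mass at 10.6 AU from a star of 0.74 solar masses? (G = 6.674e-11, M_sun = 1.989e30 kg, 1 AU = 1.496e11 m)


M = 0.74 * 1.989e30 kg = 1.47186e+30 kg; r = 10.6 AU * 1.496e11 m/AU = 1.58576e+12 m. U = -GM*m/r = -(6.674e-11 * 1.47186e+30 * 7000.0) / 1.58576e+12 = -4.336e+11

-4.336e+11 J


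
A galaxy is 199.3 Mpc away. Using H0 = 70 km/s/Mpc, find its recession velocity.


v = H0 * d = 70 * 199.3 = 13951.0

13951.0 km/s


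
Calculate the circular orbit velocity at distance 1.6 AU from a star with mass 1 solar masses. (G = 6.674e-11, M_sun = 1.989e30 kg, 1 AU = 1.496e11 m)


v = sqrt(GM/r) = sqrt(6.674e-11 * 1.989e+30 / 2.394e+11) = 23549.6634

23549.6634 m/s


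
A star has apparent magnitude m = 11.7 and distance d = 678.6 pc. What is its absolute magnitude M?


M = m - 5*log10(d) + 5 = 11.7 - 5*log10(678.6) + 5 = 2.5419

2.5419


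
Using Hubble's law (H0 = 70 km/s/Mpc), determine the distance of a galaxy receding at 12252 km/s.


d = v / H0 = 12252 / 70 = 175.0286

175.0286 Mpc


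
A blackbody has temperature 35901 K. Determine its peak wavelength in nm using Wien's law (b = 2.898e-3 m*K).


lam_max = b / T = 2.898e-3 / 35901 = 8.072e-08 m = 80.722 nm

80.722 nm


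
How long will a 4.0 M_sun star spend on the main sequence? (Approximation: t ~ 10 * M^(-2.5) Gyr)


t = 10 * M^(-2.5) = 10 * 4.0^(-2.5) = 0.3125

0.3125 Gyr


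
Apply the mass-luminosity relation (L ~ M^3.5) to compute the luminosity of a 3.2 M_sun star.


L/L_sun = (M/M_sun)^3.5 = 3.2^3.5 = 58.6172

58.6172 L_sun


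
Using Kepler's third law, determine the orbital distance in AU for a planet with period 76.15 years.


a = P^(2/3) = 76.15^(2/3) = 17.9658

17.9658 AU


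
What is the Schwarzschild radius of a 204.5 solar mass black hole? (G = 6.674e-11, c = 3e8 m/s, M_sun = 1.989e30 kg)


M = 204.5 * 1.989e30 kg = 4.067505e+32 kg. rs = 2GM/c^2 = 2 * 6.674e-11 * 4.067505e+32 / (3e8)^2 = 603256.186

603256.186 m


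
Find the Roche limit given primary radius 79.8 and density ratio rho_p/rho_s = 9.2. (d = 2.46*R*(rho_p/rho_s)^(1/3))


d_Roche = 2.46 * 79.8 * 9.2^(1/3) = 411.3397

411.3397


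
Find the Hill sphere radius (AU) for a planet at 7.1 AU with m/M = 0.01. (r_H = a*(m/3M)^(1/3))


r_H = a * (m/3M)^(1/3) = 7.1 * (0.01/3)^(1/3) = 1.0606

1.0606 AU


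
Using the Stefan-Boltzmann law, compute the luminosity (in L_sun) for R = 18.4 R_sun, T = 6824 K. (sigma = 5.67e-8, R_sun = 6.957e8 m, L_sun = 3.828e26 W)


R = 18.4 * 6.957e8 m = 1.280088e+10 m. L = 4*pi*R^2*sigma*T^4 = 4*pi*(1.280088e+10)^2 * 5.67e-8 * 6824^4 = 2.531795644e+29 W. L/L_sun = 2.531795644e+29 / 3.828e26 = 661.3886

661.3886 L_sun


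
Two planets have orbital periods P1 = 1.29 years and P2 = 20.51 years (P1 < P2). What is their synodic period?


1/P_syn = |1/P1 - 1/P2| = |1/1.29 - 1/20.51| => P_syn = 1.3766

1.3766 years


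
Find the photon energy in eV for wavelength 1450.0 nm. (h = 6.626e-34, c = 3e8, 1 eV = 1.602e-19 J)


E = hc/lambda = 6.626e-34 * 3e8 / 1.450e-06 = 1.371e-19 J = 0.8557 eV

0.8557 eV


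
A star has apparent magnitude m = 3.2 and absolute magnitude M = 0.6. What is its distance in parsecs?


d = 10^((m - M + 5)/5) = 10^((3.2 - 0.6 + 5)/5) = 33.1131

33.1131 pc


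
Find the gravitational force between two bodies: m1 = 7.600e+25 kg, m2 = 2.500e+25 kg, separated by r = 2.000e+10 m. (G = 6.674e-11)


F = G*m1*m2/r^2 = 6.674e-11 * 7.600e+25 * 2.500e+25 / (2.000e+10)^2 = 6.674e-11 * 1.900e+51 / 4.000e+20 = 3.170e+20

3.170e+20 N


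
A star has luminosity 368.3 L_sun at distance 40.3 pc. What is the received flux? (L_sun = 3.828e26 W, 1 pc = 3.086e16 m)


F = L / (4*pi*d^2) = 1.410e+29 / (4*pi*(1.244e+18)^2) = 7.254e-09

7.254e-09 W/m^2


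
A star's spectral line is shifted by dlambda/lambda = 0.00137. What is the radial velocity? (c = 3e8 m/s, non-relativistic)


v = (dlambda/lambda) * c = 0.00137 * 3e8 = 411000.0

411000.0 m/s


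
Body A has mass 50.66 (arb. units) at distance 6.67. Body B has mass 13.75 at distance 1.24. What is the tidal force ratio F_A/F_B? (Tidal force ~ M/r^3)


Ratio = (M1/r1^3) / (M2/r2^3) = (50.66/6.67^3) / (13.75/1.24^3) = 0.0237

0.0237


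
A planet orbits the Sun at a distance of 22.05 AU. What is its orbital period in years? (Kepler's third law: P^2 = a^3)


P = a^(3/2) = 22.05^1.5 = 103.5411

103.5411 years


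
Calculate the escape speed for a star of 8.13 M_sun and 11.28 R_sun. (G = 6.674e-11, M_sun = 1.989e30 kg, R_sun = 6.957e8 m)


M = 8.13 * 1.989e30 kg = 1.617057e+31 kg; R = 11.28 * 6.957e8 m = 7.847496e+09 m. v_esc = sqrt(2GM/R) = sqrt(2 * 6.674e-11 * 1.617057e+31 / 7.847496e+09) = 524451.355

524451.355 m/s


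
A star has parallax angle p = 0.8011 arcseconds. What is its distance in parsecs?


d = 1/p = 1/0.8011 = 1.2483

1.2483 pc


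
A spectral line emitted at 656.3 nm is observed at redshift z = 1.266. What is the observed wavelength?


lam_obs = lam_emit * (1 + z) = 656.3 * (1 + 1.266) = 1487.1758

1487.1758 nm


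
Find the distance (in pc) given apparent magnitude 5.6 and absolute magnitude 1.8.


d = 10^((m - M + 5)/5) = 10^((5.6 - 1.8 + 5)/5) = 57.544

57.544 pc


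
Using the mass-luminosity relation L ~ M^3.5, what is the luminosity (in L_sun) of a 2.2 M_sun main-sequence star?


L/L_sun = (M/M_sun)^3.5 = 2.2^3.5 = 15.7935

15.7935 L_sun


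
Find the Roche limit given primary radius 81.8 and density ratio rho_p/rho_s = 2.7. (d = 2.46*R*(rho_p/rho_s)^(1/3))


d_Roche = 2.46 * 81.8 * 2.7^(1/3) = 280.2053

280.2053


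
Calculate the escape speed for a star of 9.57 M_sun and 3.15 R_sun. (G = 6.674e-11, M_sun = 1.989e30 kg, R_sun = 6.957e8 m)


M = 9.57 * 1.989e30 kg = 1.903473e+31 kg; R = 3.15 * 6.957e8 m = 2.191455e+09 m. v_esc = sqrt(2GM/R) = sqrt(2 * 6.674e-11 * 1.903473e+31 / 2.191455e+09) = 1.077e+06

1.077e+06 m/s


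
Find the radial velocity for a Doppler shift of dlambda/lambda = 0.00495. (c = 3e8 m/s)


v = (dlambda/lambda) * c = 0.00495 * 3e8 = 1.485e+06

1.485e+06 m/s


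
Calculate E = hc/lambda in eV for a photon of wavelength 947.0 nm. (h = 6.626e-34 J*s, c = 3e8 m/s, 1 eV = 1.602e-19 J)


E = hc/lambda = 6.626e-34 * 3e8 / 9.470e-07 = 2.099e-19 J = 1.3103 eV

1.3103 eV


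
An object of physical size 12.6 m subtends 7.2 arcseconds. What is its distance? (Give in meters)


D = size / theta_rad, theta_rad = 7.2 * pi/(180*3600) = 3.491e-05, D = 360963.4109

360963.4109 m


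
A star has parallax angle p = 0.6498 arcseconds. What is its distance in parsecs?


d = 1/p = 1/0.6498 = 1.5389

1.5389 pc


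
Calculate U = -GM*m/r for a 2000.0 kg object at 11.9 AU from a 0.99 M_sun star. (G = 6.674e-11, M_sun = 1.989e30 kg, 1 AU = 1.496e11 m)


M = 0.99 * 1.989e30 kg = 1.96911e+30 kg; r = 11.9 AU * 1.496e11 m/AU = 1.78024e+12 m. U = -GM*m/r = -(6.674e-11 * 1.96911e+30 * 2000.0) / 1.78024e+12 = -1.476e+11

-1.476e+11 J


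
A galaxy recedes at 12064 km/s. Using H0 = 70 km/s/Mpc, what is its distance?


d = v / H0 = 12064 / 70 = 172.3429

172.3429 Mpc


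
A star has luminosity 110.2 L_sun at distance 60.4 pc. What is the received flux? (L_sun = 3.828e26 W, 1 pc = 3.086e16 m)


F = L / (4*pi*d^2) = 4.218e+28 / (4*pi*(1.864e+18)^2) = 9.662e-10

9.662e-10 W/m^2


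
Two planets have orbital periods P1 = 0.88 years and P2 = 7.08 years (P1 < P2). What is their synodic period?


1/P_syn = |1/P1 - 1/P2| = |1/0.88 - 1/7.08| => P_syn = 1.0049

1.0049 years


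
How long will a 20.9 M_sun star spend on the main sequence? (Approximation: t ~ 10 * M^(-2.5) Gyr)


t = 10 * M^(-2.5) = 10 * 20.9^(-2.5) = 0.005

0.005 Gyr


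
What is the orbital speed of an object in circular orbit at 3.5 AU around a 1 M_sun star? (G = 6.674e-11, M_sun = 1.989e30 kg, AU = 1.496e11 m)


v = sqrt(GM/r) = sqrt(6.674e-11 * 1.989e+30 / 5.236e+11) = 15922.4786

15922.4786 m/s


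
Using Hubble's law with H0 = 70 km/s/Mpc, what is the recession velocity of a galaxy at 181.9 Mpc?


v = H0 * d = 70 * 181.9 = 12733.0

12733.0 km/s


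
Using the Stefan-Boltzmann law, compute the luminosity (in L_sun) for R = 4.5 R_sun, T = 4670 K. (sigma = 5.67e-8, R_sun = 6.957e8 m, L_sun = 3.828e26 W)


R = 4.5 * 6.957e8 m = 3.13065e+09 m. L = 4*pi*R^2*sigma*T^4 = 4*pi*(3.13065e+09)^2 * 5.67e-8 * 4670^4 = 3.321463463e+27 W. L/L_sun = 3.321463463e+27 / 3.828e26 = 8.6768

8.6768 L_sun


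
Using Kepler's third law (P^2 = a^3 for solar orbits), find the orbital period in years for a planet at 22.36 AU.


P = a^(3/2) = 22.36^1.5 = 105.7323

105.7323 years


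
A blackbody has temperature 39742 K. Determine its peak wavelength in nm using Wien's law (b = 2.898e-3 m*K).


lam_max = b / T = 2.898e-3 / 39742 = 7.292e-08 m = 72.9203 nm

72.9203 nm


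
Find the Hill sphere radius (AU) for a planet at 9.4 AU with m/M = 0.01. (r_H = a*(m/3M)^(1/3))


r_H = a * (m/3M)^(1/3) = 9.4 * (0.01/3)^(1/3) = 1.4042

1.4042 AU


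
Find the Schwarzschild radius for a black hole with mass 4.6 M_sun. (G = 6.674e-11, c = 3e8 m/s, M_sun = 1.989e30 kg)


M = 4.6 * 1.989e30 kg = 9.1494e+30 kg. rs = 2GM/c^2 = 2 * 6.674e-11 * 9.1494e+30 / (3e8)^2 = 13569.5768

13569.5768 m


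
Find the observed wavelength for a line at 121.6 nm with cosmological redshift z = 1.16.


lam_obs = lam_emit * (1 + z) = 121.6 * (1 + 1.16) = 262.656

262.656 nm


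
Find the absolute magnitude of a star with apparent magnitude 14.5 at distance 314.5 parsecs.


M = m - 5*log10(d) + 5 = 14.5 - 5*log10(314.5) + 5 = 7.0119

7.0119


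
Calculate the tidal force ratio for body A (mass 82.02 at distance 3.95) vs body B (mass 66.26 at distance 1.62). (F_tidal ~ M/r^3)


Ratio = (M1/r1^3) / (M2/r2^3) = (82.02/3.95^3) / (66.26/1.62^3) = 0.0854

0.0854


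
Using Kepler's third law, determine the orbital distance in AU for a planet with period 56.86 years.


a = P^(2/3) = 56.86^(2/3) = 14.7867

14.7867 AU


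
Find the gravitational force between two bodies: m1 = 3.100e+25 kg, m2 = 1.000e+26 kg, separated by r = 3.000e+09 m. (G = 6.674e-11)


F = G*m1*m2/r^2 = 6.674e-11 * 3.100e+25 * 1.000e+26 / (3.000e+09)^2 = 6.674e-11 * 3.100e+51 / 9.000e+18 = 2.299e+22

2.299e+22 N


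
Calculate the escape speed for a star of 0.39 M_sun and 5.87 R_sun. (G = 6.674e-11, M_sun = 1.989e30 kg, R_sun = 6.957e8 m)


M = 0.39 * 1.989e30 kg = 7.7571e+29 kg; R = 5.87 * 6.957e8 m = 4.083759e+09 m. v_esc = sqrt(2GM/R) = sqrt(2 * 6.674e-11 * 7.7571e+29 / 4.083759e+09) = 159231.0437

159231.0437 m/s


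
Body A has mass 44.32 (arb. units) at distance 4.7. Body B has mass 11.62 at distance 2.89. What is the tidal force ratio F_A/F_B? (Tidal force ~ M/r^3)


Ratio = (M1/r1^3) / (M2/r2^3) = (44.32/4.7^3) / (11.62/2.89^3) = 0.8867

0.8867


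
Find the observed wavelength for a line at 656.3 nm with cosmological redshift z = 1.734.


lam_obs = lam_emit * (1 + z) = 656.3 * (1 + 1.734) = 1794.3242

1794.3242 nm


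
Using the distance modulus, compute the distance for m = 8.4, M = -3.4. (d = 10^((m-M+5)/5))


d = 10^((m - M + 5)/5) = 10^((8.4 - -3.4 + 5)/5) = 2290.8677

2290.8677 pc


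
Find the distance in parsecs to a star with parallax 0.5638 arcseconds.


d = 1/p = 1/0.5638 = 1.7737

1.7737 pc


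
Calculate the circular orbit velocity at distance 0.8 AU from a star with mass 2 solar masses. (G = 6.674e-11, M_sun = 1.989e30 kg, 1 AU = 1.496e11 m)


v = sqrt(GM/r) = sqrt(6.674e-11 * 3.978e+30 / 1.197e+11) = 47099.3269

47099.3269 m/s


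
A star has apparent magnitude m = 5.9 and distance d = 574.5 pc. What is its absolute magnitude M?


M = m - 5*log10(d) + 5 = 5.9 - 5*log10(574.5) + 5 = -2.8965

-2.8965


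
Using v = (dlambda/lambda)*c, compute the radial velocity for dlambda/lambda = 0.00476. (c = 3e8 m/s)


v = (dlambda/lambda) * c = 0.00476 * 3e8 = 1.428e+06

1.428e+06 m/s


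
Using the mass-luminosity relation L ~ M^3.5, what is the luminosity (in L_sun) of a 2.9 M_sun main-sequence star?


L/L_sun = (M/M_sun)^3.5 = 2.9^3.5 = 41.533

41.533 L_sun


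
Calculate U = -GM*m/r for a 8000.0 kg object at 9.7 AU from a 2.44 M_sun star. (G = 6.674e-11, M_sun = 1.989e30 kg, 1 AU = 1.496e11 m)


M = 2.44 * 1.989e30 kg = 4.85316e+30 kg; r = 9.7 AU * 1.496e11 m/AU = 1.45112e+12 m. U = -GM*m/r = -(6.674e-11 * 4.85316e+30 * 8000.0) / 1.45112e+12 = -1.786e+12

-1.786e+12 J


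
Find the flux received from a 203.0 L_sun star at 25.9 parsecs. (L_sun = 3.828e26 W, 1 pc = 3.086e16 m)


F = L / (4*pi*d^2) = 7.771e+28 / (4*pi*(7.993e+17)^2) = 9.680e-09

9.680e-09 W/m^2


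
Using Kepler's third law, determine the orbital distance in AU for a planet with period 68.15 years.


a = P^(2/3) = 68.15^(2/3) = 16.6844

16.6844 AU


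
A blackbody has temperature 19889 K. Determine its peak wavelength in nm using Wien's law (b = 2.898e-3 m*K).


lam_max = b / T = 2.898e-3 / 19889 = 1.457e-07 m = 145.7087 nm

145.7087 nm


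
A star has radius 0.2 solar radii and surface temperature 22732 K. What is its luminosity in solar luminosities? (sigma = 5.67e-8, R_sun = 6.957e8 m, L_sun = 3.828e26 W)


R = 0.2 * 6.957e8 m = 1.3914e+08 m. L = 4*pi*R^2*sigma*T^4 = 4*pi*(1.3914e+08)^2 * 5.67e-8 * 22732^4 = 3.683388352e+27 W. L/L_sun = 3.683388352e+27 / 3.828e26 = 9.6222

9.6222 L_sun


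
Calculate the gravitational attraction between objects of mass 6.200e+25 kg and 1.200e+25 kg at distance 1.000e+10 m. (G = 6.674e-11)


F = G*m1*m2/r^2 = 6.674e-11 * 6.200e+25 * 1.200e+25 / (1.000e+10)^2 = 6.674e-11 * 7.440e+50 / 1.000e+20 = 4.965e+20

4.965e+20 N


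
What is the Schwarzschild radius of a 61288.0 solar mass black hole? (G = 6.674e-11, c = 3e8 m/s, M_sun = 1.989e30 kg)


M = 61288.0 * 1.989e30 kg = 1.21901832e+35 kg. rs = 2GM/c^2 = 2 * 6.674e-11 * 1.21901832e+35 / (3e8)^2 = 1.808e+08

1.808e+08 m


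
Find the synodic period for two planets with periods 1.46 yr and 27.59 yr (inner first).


1/P_syn = |1/P1 - 1/P2| = |1/1.46 - 1/27.59| => P_syn = 1.5416

1.5416 years


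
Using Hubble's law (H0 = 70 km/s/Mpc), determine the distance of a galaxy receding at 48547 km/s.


d = v / H0 = 48547 / 70 = 693.5286

693.5286 Mpc


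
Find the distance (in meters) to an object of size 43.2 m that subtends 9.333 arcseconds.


D = size / theta_rad, theta_rad = 9.333 * pi/(180*3600) = 4.525e-05, D = 954745.487

954745.487 m


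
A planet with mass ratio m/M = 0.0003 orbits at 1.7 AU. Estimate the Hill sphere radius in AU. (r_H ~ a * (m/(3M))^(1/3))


r_H = a * (m/3M)^(1/3) = 1.7 * (0.0003/3)^(1/3) = 0.0789

0.0789 AU


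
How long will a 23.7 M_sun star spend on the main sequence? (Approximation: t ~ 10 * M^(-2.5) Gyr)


t = 10 * M^(-2.5) = 10 * 23.7^(-2.5) = 0.0037

0.0037 Gyr


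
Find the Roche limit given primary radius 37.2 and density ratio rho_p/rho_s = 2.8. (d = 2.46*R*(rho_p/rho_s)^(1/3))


d_Roche = 2.46 * 37.2 * 2.8^(1/3) = 128.9825

128.9825


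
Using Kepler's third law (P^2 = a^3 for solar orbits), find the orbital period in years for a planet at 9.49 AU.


P = a^(3/2) = 9.49^1.5 = 29.2347

29.2347 years


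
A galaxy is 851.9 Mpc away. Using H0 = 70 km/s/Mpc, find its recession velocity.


v = H0 * d = 70 * 851.9 = 59633.0

59633.0 km/s


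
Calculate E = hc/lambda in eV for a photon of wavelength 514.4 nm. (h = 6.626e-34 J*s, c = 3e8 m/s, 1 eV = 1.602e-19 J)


E = hc/lambda = 6.626e-34 * 3e8 / 5.144e-07 = 3.864e-19 J = 2.4122 eV

2.4122 eV


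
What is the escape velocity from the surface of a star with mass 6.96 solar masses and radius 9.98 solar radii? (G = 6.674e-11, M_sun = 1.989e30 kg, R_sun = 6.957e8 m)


M = 6.96 * 1.989e30 kg = 1.384344e+31 kg; R = 9.98 * 6.957e8 m = 6.943086e+09 m. v_esc = sqrt(2GM/R) = sqrt(2 * 6.674e-11 * 1.384344e+31 / 6.943086e+09) = 515886.1138

515886.1138 m/s


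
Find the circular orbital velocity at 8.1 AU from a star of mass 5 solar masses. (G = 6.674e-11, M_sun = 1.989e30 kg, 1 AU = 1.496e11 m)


v = sqrt(GM/r) = sqrt(6.674e-11 * 9.945e+30 / 1.212e+12) = 23403.8437

23403.8437 m/s


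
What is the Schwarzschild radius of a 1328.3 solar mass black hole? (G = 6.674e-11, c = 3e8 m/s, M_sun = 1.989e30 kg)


M = 1328.3 * 1.989e30 kg = 2.6419887e+33 kg. rs = 2GM/c^2 = 2 * 6.674e-11 * 2.6419887e+33 / (3e8)^2 = 3.918e+06

3.918e+06 m


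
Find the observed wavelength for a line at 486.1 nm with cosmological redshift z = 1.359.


lam_obs = lam_emit * (1 + z) = 486.1 * (1 + 1.359) = 1146.7099

1146.7099 nm


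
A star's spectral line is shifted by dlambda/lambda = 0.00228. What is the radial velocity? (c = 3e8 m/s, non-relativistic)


v = (dlambda/lambda) * c = 0.00228 * 3e8 = 684000.0

684000.0 m/s


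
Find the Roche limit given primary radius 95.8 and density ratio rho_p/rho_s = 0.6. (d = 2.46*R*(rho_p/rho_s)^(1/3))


d_Roche = 2.46 * 95.8 * 0.6^(1/3) = 198.7701

198.7701


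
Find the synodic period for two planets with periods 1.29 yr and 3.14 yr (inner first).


1/P_syn = |1/P1 - 1/P2| = |1/1.29 - 1/3.14| => P_syn = 2.1895

2.1895 years


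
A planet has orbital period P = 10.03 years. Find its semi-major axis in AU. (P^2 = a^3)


a = P^(2/3) = 10.03^(2/3) = 4.6509

4.6509 AU


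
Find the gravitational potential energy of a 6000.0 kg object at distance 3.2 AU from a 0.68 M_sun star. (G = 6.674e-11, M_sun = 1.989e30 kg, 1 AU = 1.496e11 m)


M = 0.68 * 1.989e30 kg = 1.35252e+30 kg; r = 3.2 AU * 1.496e11 m/AU = 4.7872e+11 m. U = -GM*m/r = -(6.674e-11 * 1.35252e+30 * 6000.0) / 4.7872e+11 = -1.131e+12

-1.131e+12 J
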